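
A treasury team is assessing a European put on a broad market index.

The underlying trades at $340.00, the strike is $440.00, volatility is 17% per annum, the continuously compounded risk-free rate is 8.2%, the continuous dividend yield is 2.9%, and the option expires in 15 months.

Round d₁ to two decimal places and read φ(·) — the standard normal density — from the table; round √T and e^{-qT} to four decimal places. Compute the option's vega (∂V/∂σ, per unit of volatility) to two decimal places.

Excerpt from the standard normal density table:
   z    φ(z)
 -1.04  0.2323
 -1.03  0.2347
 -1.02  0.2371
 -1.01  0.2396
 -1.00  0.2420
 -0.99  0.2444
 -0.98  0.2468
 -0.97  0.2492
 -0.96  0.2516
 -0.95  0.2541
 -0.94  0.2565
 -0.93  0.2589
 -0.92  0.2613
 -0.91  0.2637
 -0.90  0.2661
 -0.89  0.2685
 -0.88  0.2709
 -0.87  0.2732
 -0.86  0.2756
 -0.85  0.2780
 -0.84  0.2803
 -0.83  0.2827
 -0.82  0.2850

σ√T = 0.17·√1.25 = 0.1901
d₁ = [ln(340/440) + (0.082 − 0.029 + 0.17²/2)·1.25] / 0.1901 = [-0.2578 + 0.0843] / 0.1901 = -0.9129 which rounds to -0.91
√T = √1.25 = 1.1180
φ(d₁) = φ(-0.91) = 0.2637
e^(−qT) = e^(−0.029·1.25) = 0.9644
vega = S·e^(−qT)·φ(d₁)·√T = 340·0.9644·0.2637·1.1180 = 96.6692

96.67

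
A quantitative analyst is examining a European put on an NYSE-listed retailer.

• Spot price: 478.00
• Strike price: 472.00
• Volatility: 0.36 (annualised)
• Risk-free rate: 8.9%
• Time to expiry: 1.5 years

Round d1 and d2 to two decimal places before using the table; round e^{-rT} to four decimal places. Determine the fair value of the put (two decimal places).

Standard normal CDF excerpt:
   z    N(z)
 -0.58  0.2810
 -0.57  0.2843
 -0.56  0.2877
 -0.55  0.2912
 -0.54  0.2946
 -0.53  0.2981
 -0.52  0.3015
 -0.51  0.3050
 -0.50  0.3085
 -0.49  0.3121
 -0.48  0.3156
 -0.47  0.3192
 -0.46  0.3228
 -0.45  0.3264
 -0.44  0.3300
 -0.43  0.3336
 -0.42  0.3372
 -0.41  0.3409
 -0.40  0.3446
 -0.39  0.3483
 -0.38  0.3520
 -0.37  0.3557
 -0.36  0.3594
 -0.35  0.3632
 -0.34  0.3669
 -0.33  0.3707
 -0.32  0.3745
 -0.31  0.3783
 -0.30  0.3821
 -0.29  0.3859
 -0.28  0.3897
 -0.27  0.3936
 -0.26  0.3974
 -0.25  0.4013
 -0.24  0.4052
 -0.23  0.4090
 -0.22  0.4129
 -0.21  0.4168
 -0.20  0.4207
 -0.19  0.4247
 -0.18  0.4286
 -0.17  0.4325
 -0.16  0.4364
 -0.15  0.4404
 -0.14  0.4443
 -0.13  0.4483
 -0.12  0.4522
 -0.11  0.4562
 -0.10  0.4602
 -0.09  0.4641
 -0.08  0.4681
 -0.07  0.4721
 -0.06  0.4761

49.22

T = 1.5;  σ√T = 0.4409
ln(S/K) + (r + σ²/2)T = ln(478/472) + (0.089 + 0.36²/2)·1.5 = 0.0126 + 0.2307 = 0.2433
d₁ = 0.2433 / 0.4409 = 0.5519 → 0.55
d₂ = d₁ − σ√T = 0.5519 − 0.4409 = 0.1110 → 0.11
exp(−rT) = exp(−0.089·1.5) = 0.8750
N(−d₂) = N(-0.11) = 0.4562;  N(−d₁) = N(-0.55) = 0.2912
P = 472·0.8750·0.4562 − 478·0.2912 = 188.4106 − 139.1936 = 49.2170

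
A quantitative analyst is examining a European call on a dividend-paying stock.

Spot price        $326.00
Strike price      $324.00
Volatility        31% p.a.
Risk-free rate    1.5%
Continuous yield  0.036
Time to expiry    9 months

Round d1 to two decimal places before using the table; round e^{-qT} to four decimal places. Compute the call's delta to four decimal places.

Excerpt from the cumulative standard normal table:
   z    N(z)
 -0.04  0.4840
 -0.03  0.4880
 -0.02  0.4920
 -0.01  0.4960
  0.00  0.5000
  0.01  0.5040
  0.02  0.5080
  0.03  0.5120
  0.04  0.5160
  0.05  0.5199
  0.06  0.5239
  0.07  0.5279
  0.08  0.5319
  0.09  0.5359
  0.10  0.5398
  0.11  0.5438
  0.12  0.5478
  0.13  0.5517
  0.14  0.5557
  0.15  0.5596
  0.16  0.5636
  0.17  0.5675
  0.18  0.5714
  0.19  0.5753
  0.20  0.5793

T = 0.75;  σ√T = 0.2685
d₁ = [ln(326/324) + (0.015 − 0.036 + 0.31²/2)·0.75] / 0.2685 = [0.0062 + 0.0203] / 0.2685 = 0.0985 ⇒ 0.10
N(d₁) = N(0.10) = 0.5398
Δ_call = e^(−qT)·N(d₁) = 0.9734·0.5398 = 0.5254

0.5254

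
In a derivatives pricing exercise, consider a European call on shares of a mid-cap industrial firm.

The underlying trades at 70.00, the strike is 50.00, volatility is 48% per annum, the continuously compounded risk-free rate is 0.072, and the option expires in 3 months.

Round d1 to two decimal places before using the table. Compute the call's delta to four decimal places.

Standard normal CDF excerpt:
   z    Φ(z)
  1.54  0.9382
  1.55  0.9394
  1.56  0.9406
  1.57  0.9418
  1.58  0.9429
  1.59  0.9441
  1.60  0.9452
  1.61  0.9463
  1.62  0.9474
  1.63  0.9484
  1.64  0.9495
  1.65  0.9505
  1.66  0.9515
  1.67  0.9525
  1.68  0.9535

σ√T = 0.48 × 0.5000 = 0.2400
d₁ = [ln(70/50) + (0.072 + 0.48²/2)·0.25] / 0.2400 = [0.3365 + 0.0468] / 0.2400 = 1.5970 which rounds to 1.60
N(d₁) = N(1.60) = 0.9452
Δ_call = N(d₁) = 0.9452

0.9452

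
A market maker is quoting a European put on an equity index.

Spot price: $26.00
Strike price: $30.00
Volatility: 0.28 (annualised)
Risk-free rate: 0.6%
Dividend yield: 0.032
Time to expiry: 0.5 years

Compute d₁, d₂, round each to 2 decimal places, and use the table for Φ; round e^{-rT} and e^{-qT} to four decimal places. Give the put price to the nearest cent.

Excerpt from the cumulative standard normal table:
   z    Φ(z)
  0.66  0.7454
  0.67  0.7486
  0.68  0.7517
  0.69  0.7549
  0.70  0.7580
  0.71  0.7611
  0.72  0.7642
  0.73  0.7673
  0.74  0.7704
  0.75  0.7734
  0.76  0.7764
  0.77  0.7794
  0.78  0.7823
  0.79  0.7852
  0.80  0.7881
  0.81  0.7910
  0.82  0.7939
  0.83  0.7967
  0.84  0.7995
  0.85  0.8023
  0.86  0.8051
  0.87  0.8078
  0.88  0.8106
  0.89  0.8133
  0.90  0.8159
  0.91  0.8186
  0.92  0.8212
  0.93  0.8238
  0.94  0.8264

σ√T = 0.28·√0.5 = 0.1980
d₁ = [ln(26/30) + (0.006 − 0.032 + ½·0.28²)·0.5] / (σ√T) = (-0.1431 + 0.0066) / 0.1980 = -0.6894 → -0.69
d₂ = -0.6894 − 0.1980 = -0.8874 → -0.89
e^(−qT) = e^(−0.032·0.5) = 0.9841;  e^(−rT) = e^(−0.006·0.5) = 0.9970
N(−d₂) = N(0.89) = 0.8133;  N(−d₁) = N(0.69) = 0.7549
P = 30·0.9970·0.8133 − 26·0.9841·0.7549 = 24.3258 − 19.3153 = 5.0105

$5.01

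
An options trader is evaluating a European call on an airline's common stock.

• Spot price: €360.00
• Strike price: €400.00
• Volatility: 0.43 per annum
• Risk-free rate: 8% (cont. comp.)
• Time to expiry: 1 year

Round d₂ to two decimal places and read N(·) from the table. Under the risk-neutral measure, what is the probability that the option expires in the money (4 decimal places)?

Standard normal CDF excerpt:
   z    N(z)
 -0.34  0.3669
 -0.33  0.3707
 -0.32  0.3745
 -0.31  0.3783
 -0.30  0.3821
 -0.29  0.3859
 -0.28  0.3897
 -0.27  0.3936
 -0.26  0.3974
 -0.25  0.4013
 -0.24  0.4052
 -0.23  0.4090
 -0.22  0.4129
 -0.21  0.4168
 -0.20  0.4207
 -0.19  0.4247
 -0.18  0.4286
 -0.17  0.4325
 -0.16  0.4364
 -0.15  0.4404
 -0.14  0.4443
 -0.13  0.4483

σ√T = 0.43·√1 = 0.4300
d₁ = [ln(360/400) + (0.08 + 0.43²/2)·1] / 0.4300 = [-0.1054 + 0.1724] / 0.4300 = 0.1560 ≈ 0.16
d₂ = d₁ − σ√T = 0.1560 − 0.4300 = -0.2740 ≈ -0.27
Risk-neutral Pr[S_T > K] = N(d₂) = N(-0.27) = 0.3936

0.3936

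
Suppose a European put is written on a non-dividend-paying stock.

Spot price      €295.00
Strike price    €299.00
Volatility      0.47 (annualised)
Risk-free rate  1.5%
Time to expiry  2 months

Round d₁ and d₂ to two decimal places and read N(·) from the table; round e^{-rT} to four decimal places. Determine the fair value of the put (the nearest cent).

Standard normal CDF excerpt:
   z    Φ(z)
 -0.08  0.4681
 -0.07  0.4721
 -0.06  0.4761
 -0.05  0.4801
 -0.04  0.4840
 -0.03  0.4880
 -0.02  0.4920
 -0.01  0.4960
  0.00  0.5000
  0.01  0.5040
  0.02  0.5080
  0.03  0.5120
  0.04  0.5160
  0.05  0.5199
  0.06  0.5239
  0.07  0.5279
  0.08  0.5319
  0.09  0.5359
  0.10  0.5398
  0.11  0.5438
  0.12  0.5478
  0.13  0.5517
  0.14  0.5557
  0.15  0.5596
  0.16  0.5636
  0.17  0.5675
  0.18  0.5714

€24.12

T = 0.1667;  σ√T = 0.1919
d₁ = [ln(295/299) + (0.015 + ½·0.47²)·0.1667] / (σ√T) = (-0.0135 + 0.0209) / 0.1919 = 0.0388 which rounds to 0.04
d₂ = 0.0388 − 0.1919 = -0.1531 which rounds to -0.15
exp(−rT) = exp(−0.015·0.1667) = 0.9975
N(−d₂) = N(0.15) = 0.5596;  N(−d₁) = N(-0.04) = 0.4840
P = 299·0.9975·0.5596 − 295·0.4840 = 166.9021 − 142.7800 = 24.1221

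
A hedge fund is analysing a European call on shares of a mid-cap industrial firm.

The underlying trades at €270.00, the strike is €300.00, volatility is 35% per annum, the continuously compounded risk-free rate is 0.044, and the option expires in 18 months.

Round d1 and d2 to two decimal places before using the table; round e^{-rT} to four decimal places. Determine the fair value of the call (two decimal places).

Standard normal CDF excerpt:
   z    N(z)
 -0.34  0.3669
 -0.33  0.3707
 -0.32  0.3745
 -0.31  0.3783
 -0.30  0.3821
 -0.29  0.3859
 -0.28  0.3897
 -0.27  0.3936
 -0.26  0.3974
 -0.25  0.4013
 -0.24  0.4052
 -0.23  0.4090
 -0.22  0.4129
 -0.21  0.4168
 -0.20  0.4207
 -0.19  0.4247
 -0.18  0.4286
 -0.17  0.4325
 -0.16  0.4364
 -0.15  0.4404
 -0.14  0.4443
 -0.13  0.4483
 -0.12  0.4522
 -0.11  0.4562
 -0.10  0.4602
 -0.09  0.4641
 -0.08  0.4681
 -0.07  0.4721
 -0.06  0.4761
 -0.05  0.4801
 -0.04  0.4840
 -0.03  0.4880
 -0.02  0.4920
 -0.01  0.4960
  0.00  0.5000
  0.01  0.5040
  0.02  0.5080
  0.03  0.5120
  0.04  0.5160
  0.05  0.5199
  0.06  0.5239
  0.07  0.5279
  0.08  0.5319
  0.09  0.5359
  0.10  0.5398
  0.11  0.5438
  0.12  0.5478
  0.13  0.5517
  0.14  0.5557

σ√T = 0.35·√1.5 = 0.4287
d₁ = [ln(270/300) + (0.044 + ½·0.35²)·1.5] / (σ√T) = (-0.1054 + 0.1579) / 0.4287 = 0.1225 ⇒ 0.12
d₂ = 0.1225 − 0.4287 = -0.3062 ⇒ -0.31
exp(−rT) = exp(−0.044·1.5) = 0.9361
N(d₁) = N(0.12) = 0.5478;  N(d₂) = N(-0.31) = 0.3783
C = 270·0.5478 − 300·0.9361·0.3783 = 147.9060 − 106.2380 = 41.6680

€41.67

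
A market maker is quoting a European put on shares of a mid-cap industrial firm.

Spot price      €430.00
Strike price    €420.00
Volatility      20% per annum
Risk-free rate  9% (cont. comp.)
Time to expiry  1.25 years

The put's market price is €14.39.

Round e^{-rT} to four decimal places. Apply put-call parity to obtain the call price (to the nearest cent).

exp(−rT) = exp(−0.09·1.25) = 0.8936
Put-call parity: C − P = S − K·e^(−rT) = 430 − 420·0.8936 = 430 − 375.3120 = 54.6880
C = P + (C − P) = 14.39 + (54.6880) = 69.0780

€69.08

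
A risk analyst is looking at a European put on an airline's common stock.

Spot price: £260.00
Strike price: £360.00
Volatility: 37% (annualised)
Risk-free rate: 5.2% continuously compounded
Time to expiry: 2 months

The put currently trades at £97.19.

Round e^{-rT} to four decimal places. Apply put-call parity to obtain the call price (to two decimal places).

£0.29

exp(−rT) = exp(−0.052·0.1667) = 0.9914
Put-call parity: C − P = S − K·e^(−rT) = 260 − 360·0.9914 = 260 − 356.9040 = -96.9040
C = P + (C − P) = 97.19 + (-96.9040) = 0.2860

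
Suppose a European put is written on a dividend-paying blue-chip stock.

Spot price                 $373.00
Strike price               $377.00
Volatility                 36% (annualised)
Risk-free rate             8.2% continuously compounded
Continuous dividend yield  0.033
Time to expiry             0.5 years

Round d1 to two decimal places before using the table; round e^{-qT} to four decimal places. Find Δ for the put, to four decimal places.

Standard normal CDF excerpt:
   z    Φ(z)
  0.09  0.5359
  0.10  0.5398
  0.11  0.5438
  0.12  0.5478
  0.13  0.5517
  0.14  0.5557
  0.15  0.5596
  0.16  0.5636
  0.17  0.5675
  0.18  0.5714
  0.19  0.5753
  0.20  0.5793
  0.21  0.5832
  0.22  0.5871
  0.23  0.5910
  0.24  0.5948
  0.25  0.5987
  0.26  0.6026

σ√T = 0.36 × 0.7071 = 0.2546
d₁ = [ln(373/377) + (0.082 − 0.033 + 0.36²/2)·0.5] / 0.2546 = [-0.0107 + 0.0569] / 0.2546 = 0.1816 → 0.18
N(d₁) = N(0.18) = 0.5714
Δ_put = e^(−qT)·(N(d₁) − 1) = 0.9836·(0.5714 − 1) = -0.4216

-0.4216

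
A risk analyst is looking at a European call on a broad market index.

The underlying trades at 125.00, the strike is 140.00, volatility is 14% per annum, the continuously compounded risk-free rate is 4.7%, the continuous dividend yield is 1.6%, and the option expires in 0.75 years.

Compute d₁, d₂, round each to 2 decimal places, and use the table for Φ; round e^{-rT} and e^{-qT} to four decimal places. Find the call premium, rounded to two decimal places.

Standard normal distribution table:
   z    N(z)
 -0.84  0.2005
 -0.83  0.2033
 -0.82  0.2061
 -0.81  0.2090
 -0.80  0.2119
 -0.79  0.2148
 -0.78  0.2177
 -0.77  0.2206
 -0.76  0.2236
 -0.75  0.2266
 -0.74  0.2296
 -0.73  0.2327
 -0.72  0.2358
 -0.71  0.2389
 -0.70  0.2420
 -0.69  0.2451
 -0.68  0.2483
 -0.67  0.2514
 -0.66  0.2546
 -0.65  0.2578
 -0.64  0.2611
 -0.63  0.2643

T = 0.75;  σ√T = 0.1212
ln(S/K) + (r − q + σ²/2)T = ln(125/140) + (0.047 − 0.016 + 0.14²/2)·0.75 = -0.1133 + 0.0306 = -0.0827
d₁ = -0.0827 / 0.1212 = -0.6823 ⇒ -0.68
d₂ = d₁ − σ√T = -0.6823 − 0.1212 = -0.8036 ⇒ -0.80
e^(−qT) = e^(−0.016·0.75) = 0.9881;  e^(−rT) = e^(−0.047·0.75) = 0.9654
C = 125·0.9881·N(-0.68) − 140·0.9654·N(-0.80) = 125·0.9881·0.2483 − 140·0.9654·0.2119 = 30.6682 − 28.6396 = 2.0286

2.03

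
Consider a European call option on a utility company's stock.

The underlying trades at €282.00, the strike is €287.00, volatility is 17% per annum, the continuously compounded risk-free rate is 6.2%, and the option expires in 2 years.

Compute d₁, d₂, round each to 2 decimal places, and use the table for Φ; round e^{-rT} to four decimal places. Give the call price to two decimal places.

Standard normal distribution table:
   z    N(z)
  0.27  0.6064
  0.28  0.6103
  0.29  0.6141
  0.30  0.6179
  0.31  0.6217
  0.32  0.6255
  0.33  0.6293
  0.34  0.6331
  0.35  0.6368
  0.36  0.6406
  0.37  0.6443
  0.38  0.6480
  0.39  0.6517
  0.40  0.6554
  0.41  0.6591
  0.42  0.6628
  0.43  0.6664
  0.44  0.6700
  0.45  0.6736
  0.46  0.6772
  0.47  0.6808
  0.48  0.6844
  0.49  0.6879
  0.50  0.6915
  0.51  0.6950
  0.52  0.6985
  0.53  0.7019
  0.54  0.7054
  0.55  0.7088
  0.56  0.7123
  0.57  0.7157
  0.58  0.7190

T = 2;  σ√T = 0.2404
d₁ = [ln(282/287) + (0.062 + ½·0.17²)·2] / (σ√T) = (-0.0176 + 0.1529) / 0.2404 = 0.5629 ⇒ 0.56
d₂ = 0.5629 − 0.2404 = 0.3225 ⇒ 0.32
exp(−rT) = exp(−0.062·2) = 0.8834
N(d₁) = N(0.56) = 0.7123;  N(d₂) = N(0.32) = 0.6255
C = 282·0.7123 − 287·0.8834·0.6255 = 200.8686 − 158.5866 = 42.2820

€42.28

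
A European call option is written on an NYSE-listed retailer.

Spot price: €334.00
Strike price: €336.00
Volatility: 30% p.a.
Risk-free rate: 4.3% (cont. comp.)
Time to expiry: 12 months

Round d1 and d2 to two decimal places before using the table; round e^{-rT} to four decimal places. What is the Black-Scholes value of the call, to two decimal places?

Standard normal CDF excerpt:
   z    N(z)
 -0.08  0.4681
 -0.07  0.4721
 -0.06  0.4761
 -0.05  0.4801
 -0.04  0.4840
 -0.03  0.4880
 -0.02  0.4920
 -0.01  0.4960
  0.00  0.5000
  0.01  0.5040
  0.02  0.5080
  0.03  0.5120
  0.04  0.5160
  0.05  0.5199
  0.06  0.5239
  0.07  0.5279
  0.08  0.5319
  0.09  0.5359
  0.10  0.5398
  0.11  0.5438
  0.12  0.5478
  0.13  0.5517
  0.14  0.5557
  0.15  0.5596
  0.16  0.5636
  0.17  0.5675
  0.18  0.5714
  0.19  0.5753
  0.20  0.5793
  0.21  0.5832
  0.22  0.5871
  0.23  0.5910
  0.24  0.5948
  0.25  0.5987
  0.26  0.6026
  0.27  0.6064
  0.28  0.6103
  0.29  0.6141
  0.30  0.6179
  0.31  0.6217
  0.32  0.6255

€45.47

σ√T = 0.3 × 1.0000 = 0.3000
d₁ = [ln(334/336) + (0.043 + 0.3²/2)·1] / 0.3000 = [-0.0060 + 0.0880] / 0.3000 = 0.2734 ≈ 0.27
d₂ = d₁ − σ√T = 0.2734 − 0.3000 = -0.0266 ≈ -0.03
exp(−rT) = exp(−0.043·1) = 0.9579
N(d₁) = N(0.27) = 0.6064;  N(d₂) = N(-0.03) = 0.4880
C = 334·0.6064 − 336·0.9579·0.4880 = 202.5376 − 157.0649 = 45.4727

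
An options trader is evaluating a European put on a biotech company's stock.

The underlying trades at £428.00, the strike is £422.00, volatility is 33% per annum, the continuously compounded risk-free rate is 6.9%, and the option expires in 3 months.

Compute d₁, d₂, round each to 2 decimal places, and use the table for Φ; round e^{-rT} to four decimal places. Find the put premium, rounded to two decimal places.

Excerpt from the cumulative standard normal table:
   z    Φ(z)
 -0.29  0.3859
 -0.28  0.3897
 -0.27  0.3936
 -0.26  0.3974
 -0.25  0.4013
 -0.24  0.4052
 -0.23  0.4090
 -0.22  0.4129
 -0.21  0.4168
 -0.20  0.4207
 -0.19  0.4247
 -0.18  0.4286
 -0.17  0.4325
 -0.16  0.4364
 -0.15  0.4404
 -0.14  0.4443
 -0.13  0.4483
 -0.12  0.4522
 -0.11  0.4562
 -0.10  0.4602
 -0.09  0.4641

σ√T = 0.33 × 0.5000 = 0.1650
d₁ = [ln(428/422) + (0.069 + 0.33²/2)·0.25] / 0.1650 = [0.0141 + 0.0309] / 0.1650 = 0.2726 which rounds to 0.27
d₂ = d₁ − σ√T = 0.2726 − 0.1650 = 0.1076 which rounds to 0.11
e^(−rT) = e^(−0.069·0.25) = 0.9829
P = 422·0.9829·N(-0.11) − 428·N(-0.27) = 422·0.9829·0.4562 − 428·0.3936 = 189.2244 − 168.4608 = 20.7636

£20.76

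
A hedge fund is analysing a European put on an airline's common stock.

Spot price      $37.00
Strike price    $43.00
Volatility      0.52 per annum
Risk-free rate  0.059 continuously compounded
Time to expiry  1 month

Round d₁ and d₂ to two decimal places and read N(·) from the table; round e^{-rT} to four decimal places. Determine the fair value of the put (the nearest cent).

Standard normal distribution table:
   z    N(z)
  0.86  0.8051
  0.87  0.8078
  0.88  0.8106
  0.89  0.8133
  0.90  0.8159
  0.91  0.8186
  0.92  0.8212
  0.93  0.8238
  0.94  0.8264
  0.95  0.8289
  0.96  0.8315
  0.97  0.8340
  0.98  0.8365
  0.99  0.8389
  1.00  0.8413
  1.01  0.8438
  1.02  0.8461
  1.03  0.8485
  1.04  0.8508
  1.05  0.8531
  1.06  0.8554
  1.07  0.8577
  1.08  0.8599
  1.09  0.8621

$6.31

σ√T = 0.52 × 0.2887 = 0.1501
ln(S/K) + (r + σ²/2)T = ln(37/43) + (0.059 + 0.52²/2)·0.08333 = -0.1503 + 0.0162 = -0.1341
d₁ = -0.1341 / 0.1501 = -0.8933 which rounds to -0.89
d₂ = d₁ − σ√T = -0.8933 − 0.1501 = -1.0434 which rounds to -1.04
e^(−rT) = e^(−0.059·0.08333) = 0.9951
N(−d₂) = N(1.04) = 0.8508;  N(−d₁) = N(0.89) = 0.8133
P = 43·0.9951·0.8508 − 37·0.8133 = 36.4051 − 30.0921 = 6.3130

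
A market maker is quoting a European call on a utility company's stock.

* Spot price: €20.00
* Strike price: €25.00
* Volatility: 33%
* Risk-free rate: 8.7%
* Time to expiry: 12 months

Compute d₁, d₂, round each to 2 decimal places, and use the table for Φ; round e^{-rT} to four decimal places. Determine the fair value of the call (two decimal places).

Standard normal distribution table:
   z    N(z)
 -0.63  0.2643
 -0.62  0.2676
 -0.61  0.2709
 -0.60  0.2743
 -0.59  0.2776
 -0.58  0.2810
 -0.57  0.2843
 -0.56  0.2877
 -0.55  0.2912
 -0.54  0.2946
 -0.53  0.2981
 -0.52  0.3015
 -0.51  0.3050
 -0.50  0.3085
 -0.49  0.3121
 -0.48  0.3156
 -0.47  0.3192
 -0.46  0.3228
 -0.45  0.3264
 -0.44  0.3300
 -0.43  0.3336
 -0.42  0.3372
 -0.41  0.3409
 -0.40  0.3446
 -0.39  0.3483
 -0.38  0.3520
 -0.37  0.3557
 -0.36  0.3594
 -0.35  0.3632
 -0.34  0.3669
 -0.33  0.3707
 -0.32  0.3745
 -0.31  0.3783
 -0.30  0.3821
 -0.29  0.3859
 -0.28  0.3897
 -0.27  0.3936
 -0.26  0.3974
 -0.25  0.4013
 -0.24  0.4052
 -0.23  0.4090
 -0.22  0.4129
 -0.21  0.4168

€1.59

T = 1;  σ√T = 0.3300
d₁ = [ln(20/25) + (0.087 + 0.33²/2)·1] / 0.3300 = [-0.2231 + 0.1414] / 0.3300 = -0.2476 → -0.25
d₂ = d₁ − σ√T = -0.2476 − 0.3300 = -0.5776 → -0.58
exp(−rT) = exp(−0.087·1) = 0.9167
N(d₁) = N(-0.25) = 0.4013;  N(d₂) = N(-0.58) = 0.2810
C = 20·0.4013 − 25·0.9167·0.2810 = 8.0260 − 6.4398 = 1.5862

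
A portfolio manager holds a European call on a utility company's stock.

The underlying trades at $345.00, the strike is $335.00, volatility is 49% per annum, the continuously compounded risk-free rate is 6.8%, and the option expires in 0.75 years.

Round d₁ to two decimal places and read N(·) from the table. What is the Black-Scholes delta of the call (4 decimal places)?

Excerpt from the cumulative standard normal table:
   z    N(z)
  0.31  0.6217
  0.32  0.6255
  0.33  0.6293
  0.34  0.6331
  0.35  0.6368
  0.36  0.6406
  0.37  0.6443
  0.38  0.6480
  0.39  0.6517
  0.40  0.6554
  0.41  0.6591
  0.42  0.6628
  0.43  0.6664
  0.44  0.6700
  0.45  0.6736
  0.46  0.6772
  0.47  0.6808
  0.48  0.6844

T = 0.75;  σ√T = 0.4244
ln(S/K) + (r + σ²/2)T = ln(345/335) + (0.068 + 0.49²/2)·0.75 = 0.0294 + 0.1410 = 0.1705
d₁ = 0.1705 / 0.4244 = 0.4017 ⇒ 0.40
N(d₁) = N(0.40) = 0.6554
Δ_call = N(d₁) = 0.6554

0.6554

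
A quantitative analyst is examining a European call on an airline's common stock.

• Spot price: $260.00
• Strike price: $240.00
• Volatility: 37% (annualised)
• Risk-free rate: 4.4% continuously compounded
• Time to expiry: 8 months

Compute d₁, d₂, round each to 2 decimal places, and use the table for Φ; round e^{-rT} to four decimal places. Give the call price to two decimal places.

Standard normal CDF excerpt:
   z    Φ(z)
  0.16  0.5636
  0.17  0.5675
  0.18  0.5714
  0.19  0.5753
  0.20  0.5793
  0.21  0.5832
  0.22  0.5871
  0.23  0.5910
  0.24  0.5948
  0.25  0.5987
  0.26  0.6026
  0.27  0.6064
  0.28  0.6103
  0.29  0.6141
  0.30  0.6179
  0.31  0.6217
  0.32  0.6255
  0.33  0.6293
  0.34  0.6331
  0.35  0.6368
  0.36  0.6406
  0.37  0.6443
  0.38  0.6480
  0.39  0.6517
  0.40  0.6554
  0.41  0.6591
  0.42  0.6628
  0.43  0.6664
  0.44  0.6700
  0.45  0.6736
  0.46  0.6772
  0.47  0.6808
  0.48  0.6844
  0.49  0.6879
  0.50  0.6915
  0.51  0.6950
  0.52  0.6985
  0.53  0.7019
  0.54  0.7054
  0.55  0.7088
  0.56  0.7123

$44.78

σ√T = 0.37·√0.6667 = 0.3021
d₁ = [ln(260/240) + (0.044 + 0.37²/2)·0.6667] / 0.3021 = [0.0800 + 0.0750] / 0.3021 = 0.5131 ⇒ 0.51
d₂ = d₁ − σ√T = 0.5131 − 0.3021 = 0.2110 ⇒ 0.21
e^(−rT) = e^(−0.044·0.6667) = 0.9711
N(d₁) = N(0.51) = 0.6950;  N(d₂) = N(0.21) = 0.5832
C = 260·0.6950 − 240·0.9711·0.5832 = 180.7000 − 135.9229 = 44.7771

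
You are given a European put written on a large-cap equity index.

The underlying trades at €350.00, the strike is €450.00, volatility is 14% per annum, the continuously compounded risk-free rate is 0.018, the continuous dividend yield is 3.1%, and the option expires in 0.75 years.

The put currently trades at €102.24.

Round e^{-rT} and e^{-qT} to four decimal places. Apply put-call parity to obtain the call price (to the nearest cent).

€0.22

e^(−qT) = e^(−0.031·0.75) = 0.9770;  e^(−rT) = e^(−0.018·0.75) = 0.9866
Put-call parity: C − P = S·e^(−qT) − K·e^(−rT) = 350·0.9770 − 450·0.9866 = 341.9500 − 443.9700 = -102.0200
C = P + (C − P) = 102.24 + (-102.0200) = 0.2200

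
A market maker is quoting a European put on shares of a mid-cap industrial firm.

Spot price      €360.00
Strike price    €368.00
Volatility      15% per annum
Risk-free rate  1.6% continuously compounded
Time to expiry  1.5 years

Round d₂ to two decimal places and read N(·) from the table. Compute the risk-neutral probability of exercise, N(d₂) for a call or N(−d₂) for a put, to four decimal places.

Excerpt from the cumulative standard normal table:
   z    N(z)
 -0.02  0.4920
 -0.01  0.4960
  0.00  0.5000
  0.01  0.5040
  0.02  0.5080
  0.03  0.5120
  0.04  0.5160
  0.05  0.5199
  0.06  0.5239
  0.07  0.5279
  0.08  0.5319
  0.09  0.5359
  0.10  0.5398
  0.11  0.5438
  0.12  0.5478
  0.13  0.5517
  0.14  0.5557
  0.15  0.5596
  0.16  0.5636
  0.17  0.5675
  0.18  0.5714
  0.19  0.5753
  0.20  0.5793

T = 1.5;  σ√T = 0.1837
d₁ = [ln(360/368) + (0.016 + 0.15²/2)·1.5] / 0.1837 = [-0.0220 + 0.0409] / 0.1837 = 0.1029 ⇒ 0.10
d₂ = d₁ − σ√T = 0.1029 − 0.1837 = -0.0809 ⇒ -0.08
Pr(exercise) under Q = N(−d₂) = N(0.08) = 0.5319

0.5319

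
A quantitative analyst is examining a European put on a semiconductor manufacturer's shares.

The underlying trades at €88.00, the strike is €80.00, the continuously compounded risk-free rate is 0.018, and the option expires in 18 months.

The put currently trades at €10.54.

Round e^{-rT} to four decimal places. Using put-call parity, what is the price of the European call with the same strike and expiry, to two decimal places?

€20.67

e^(−rT) = e^(−0.018·1.5) = 0.9734
Put-call parity: C − P = S − K·e^(−rT) = 88 − 80·0.9734 = 88 − 77.8720 = 10.1280
C = P + (C − P) = 10.54 + (10.1280) = 20.6680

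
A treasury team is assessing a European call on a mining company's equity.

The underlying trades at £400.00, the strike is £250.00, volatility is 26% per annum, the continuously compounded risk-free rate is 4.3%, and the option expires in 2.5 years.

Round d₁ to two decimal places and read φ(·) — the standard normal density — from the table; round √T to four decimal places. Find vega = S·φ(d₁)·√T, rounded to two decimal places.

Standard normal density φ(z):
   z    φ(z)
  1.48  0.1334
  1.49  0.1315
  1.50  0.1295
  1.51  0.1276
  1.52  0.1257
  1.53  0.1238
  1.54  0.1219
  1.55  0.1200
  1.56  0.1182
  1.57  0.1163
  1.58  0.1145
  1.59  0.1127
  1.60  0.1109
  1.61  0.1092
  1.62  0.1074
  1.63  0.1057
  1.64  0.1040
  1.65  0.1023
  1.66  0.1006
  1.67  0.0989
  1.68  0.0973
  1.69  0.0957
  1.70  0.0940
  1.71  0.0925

σ√T = 0.26 × 1.5811 = 0.4111
d₁ = [ln(400/250) + (0.043 + ½·0.26²)·2.5] / (σ√T) = (0.4700 + 0.1920) / 0.4111 = 1.6103 → 1.61
√T = √2.5 = 1.5811
φ(d₁) = φ(1.61) = 0.1092
vega = S·φ(d₁)·√T = 400·0.1092·1.5811 = 69.0624
(Call and put vega coincide under Black-Scholes.)

69.06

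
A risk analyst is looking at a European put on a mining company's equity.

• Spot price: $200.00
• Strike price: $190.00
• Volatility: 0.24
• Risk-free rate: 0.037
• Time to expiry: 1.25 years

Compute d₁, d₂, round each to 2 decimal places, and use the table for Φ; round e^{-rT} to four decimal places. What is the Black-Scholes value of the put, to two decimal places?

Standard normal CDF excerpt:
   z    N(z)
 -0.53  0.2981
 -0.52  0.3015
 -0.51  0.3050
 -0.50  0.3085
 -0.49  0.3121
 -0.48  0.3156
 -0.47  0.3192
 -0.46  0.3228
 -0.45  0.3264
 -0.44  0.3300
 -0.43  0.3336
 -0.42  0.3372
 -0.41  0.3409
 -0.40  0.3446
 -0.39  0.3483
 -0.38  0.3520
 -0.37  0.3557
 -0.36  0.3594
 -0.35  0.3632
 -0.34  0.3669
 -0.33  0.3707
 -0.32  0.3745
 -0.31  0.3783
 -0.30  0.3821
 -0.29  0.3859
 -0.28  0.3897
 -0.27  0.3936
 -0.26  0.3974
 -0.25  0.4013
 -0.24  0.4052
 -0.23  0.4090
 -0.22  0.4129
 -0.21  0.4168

$12.50

σ√T = 0.24·√1.25 = 0.2683
d₁ = [ln(200/190) + (0.037 + ½·0.24²)·1.25] / (σ√T) = (0.0513 + 0.0822) / 0.2683 = 0.4977 which rounds to 0.50
d₂ = 0.4977 − 0.2683 = 0.2294 which rounds to 0.23
e^(−rT) = e^(−0.037·1.25) = 0.9548
N(−d₂) = N(-0.23) = 0.4090;  N(−d₁) = N(-0.50) = 0.3085
P = 190·0.9548·0.4090 − 200·0.3085 = 74.1975 − 61.7000 = 12.4975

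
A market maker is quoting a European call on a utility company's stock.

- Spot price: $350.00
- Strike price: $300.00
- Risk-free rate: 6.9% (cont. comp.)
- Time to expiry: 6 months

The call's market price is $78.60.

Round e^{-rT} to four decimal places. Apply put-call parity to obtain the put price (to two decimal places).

$18.43

e^(−rT) = e^(−0.069·0.5) = 0.9661
Put-call parity: C − P = S − K·e^(−rT) = 350 − 300·0.9661 = 350 − 289.8300 = 60.1700
P = C − (C − P) = 78.60 − (60.1700) = 18.4300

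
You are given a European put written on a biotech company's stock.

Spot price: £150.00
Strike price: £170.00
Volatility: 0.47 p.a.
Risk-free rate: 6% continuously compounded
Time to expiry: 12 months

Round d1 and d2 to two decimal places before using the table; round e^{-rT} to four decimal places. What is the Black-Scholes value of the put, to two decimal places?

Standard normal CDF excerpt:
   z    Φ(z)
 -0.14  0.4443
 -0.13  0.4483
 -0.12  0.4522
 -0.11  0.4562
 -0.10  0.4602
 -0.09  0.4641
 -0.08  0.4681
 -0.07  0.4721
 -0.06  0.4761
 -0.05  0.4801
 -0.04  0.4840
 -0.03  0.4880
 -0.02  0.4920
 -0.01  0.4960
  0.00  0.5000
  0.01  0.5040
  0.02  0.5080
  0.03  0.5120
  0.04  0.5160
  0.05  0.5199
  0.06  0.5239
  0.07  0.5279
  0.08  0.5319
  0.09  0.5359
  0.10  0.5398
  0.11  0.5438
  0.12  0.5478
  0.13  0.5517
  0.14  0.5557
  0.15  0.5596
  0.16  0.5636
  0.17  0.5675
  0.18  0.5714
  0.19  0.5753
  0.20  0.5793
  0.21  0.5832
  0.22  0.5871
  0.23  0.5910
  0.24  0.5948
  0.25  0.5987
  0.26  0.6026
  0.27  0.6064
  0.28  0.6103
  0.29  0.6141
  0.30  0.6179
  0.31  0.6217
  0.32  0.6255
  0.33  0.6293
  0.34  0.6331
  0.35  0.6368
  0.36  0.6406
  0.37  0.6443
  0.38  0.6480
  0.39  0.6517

£34.13

σ√T = 0.47·√1 = 0.4700
ln(S/K) + (r + σ²/2)T = ln(150/170) + (0.06 + 0.47²/2)·1 = -0.1252 + 0.1704 = 0.0453
d₁ = 0.0453 / 0.4700 = 0.0964 → 0.10
d₂ = d₁ − σ√T = 0.0964 − 0.4700 = -0.3736 → -0.37
exp(−rT) = exp(−0.06·1) = 0.9418
N(−d₂) = N(0.37) = 0.6443;  N(−d₁) = N(-0.10) = 0.4602
P = 170·0.9418·0.6443 − 150·0.4602 = 103.1563 − 69.0300 = 34.1263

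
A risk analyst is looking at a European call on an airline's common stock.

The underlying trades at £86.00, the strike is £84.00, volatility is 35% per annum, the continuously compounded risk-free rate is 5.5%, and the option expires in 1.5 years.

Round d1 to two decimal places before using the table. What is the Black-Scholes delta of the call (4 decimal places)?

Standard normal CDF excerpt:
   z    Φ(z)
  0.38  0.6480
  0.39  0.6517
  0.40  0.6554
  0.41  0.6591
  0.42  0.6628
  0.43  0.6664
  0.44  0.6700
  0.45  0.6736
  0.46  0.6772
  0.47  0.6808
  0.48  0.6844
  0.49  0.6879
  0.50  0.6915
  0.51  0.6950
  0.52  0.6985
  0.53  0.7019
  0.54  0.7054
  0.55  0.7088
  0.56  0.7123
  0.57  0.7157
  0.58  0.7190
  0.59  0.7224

0.6772

T = 1.5;  σ√T = 0.4287
d₁ = [ln(86/84) + (0.055 + ½·0.35²)·1.5] / (σ√T) = (0.0235 + 0.1744) / 0.4287 = 0.4617 → 0.46
N(d₁) = N(0.46) = 0.6772
Δ_call = N(d₁) = 0.6772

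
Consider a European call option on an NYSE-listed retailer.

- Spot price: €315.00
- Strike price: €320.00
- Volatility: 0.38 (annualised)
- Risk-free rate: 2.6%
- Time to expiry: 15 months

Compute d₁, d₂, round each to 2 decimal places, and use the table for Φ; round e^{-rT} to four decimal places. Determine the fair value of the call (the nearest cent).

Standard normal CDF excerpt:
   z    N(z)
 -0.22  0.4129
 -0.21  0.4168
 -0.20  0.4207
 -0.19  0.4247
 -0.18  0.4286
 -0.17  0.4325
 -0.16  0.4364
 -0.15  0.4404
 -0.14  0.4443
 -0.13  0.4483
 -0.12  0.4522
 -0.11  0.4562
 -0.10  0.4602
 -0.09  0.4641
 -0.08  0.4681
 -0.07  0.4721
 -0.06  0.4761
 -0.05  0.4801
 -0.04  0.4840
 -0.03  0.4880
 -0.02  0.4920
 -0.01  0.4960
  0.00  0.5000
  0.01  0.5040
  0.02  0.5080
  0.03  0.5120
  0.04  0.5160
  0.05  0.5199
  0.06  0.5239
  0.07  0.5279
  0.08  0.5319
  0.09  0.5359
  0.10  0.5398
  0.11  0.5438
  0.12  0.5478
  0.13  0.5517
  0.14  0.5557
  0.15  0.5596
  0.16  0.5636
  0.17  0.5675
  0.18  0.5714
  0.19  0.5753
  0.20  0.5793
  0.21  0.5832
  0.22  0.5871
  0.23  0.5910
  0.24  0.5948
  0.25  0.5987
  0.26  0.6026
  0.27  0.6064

€54.62

σ√T = 0.38·√1.25 = 0.4249
d₁ = [ln(315/320) + (0.026 + ½·0.38²)·1.25] / (σ√T) = (-0.0157 + 0.1227) / 0.4249 = 0.2519 ⇒ 0.25
d₂ = 0.2519 − 0.4249 = -0.1730 ⇒ -0.17
e^(−rT) = e^(−0.026·1.25) = 0.9680
N(d₁) = N(0.25) = 0.5987;  N(d₂) = N(-0.17) = 0.4325
C = 315·0.5987 − 320·0.9680·0.4325 = 188.5905 − 133.9712 = 54.6193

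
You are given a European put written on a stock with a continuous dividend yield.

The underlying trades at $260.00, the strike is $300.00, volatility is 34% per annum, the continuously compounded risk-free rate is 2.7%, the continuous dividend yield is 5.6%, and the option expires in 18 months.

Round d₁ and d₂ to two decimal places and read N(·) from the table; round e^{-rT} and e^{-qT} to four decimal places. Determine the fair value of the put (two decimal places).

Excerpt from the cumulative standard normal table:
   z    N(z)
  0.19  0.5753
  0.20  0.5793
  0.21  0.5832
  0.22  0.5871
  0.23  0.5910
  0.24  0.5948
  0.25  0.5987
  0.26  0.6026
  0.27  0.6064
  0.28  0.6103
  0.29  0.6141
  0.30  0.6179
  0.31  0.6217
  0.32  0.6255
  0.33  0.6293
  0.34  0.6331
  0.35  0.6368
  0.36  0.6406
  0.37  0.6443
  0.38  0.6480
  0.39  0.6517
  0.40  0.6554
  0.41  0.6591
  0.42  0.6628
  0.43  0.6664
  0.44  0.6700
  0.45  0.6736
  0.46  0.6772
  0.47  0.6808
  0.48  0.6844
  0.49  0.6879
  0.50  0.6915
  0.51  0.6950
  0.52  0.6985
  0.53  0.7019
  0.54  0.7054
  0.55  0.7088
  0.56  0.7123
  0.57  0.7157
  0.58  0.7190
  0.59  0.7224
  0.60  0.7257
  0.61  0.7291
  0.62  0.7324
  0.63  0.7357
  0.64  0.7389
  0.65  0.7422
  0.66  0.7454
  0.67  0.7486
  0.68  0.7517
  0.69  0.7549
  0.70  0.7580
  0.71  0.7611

$72.56

T = 1.5;  σ√T = 0.4164
d₁ = [ln(260/300) + (0.027 − 0.056 + 0.34²/2)·1.5] / 0.4164 = [-0.1431 + 0.0432] / 0.4164 = -0.2399 which rounds to -0.24
d₂ = d₁ − σ√T = -0.2399 − 0.4164 = -0.6563 which rounds to -0.66
e^(−qT) = e^(−0.056·1.5) = 0.9194;  e^(−rT) = e^(−0.027·1.5) = 0.9603
N(−d₂) = N(0.66) = 0.7454;  N(−d₁) = N(0.24) = 0.5948
P = 300·0.9603·0.7454 − 260·0.9194·0.5948 = 214.7423 − 142.1834 = 72.5589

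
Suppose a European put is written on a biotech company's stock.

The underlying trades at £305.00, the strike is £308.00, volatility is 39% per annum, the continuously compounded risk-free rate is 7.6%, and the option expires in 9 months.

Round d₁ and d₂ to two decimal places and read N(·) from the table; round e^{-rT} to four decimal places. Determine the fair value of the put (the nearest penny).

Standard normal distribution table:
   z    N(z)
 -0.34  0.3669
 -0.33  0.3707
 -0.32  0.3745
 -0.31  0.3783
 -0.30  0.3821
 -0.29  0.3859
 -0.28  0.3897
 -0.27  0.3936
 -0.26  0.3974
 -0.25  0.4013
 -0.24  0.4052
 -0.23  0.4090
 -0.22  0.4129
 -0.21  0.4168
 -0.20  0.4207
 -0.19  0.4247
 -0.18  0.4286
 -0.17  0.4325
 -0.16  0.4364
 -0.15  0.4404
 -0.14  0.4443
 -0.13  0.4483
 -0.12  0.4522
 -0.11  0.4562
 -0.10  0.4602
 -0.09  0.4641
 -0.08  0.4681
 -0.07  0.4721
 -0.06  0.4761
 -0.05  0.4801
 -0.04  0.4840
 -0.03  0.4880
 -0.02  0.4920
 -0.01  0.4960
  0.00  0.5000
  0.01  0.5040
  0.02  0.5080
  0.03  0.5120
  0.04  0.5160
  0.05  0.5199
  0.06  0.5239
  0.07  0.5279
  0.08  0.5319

£33.58

σ√T = 0.39 × 0.8660 = 0.3377
d₁ = [ln(305/308) + (0.076 + 0.39²/2)·0.75] / 0.3377 = [-0.0098 + 0.1140] / 0.3377 = 0.3087 ⇒ 0.31
d₂ = d₁ − σ√T = 0.3087 − 0.3377 = -0.0291 ⇒ -0.03
e^(−rT) = e^(−0.076·0.75) = 0.9446
N(−d₂) = N(0.03) = 0.5120;  N(−d₁) = N(-0.31) = 0.3783
P = 308·0.9446·0.5120 − 305·0.3783 = 148.9596 − 115.3815 = 33.5781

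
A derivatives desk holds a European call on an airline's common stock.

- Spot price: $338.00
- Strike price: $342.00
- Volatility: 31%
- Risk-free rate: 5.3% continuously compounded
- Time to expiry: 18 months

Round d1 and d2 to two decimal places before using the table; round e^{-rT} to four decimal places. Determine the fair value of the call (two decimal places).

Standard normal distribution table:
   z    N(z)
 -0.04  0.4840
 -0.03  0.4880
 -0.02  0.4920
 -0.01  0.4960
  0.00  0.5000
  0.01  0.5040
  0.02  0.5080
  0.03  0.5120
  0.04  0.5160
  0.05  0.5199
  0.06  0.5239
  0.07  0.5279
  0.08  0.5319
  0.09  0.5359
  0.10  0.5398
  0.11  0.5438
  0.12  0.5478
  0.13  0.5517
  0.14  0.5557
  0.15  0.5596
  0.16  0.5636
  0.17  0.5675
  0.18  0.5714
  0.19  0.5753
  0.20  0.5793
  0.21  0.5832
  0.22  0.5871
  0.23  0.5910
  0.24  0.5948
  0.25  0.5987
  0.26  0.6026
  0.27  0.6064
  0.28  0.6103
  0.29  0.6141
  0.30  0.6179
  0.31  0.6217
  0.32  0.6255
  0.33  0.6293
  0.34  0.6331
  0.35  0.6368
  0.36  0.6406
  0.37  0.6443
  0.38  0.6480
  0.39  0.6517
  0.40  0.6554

$61.10

σ√T = 0.31·√1.5 = 0.3797
d₁ = [ln(338/342) + (0.053 + ½·0.31²)·1.5] / (σ√T) = (-0.0118 + 0.1516) / 0.3797 = 0.3682 → 0.37
d₂ = 0.3682 − 0.3797 = -0.0114 → -0.01
e^(−rT) = e^(−0.053·1.5) = 0.9236
N(d₁) = N(0.37) = 0.6443;  N(d₂) = N(-0.01) = 0.4960
C = 338·0.6443 − 342·0.9236·0.4960 = 217.7734 − 156.6721 = 61.1013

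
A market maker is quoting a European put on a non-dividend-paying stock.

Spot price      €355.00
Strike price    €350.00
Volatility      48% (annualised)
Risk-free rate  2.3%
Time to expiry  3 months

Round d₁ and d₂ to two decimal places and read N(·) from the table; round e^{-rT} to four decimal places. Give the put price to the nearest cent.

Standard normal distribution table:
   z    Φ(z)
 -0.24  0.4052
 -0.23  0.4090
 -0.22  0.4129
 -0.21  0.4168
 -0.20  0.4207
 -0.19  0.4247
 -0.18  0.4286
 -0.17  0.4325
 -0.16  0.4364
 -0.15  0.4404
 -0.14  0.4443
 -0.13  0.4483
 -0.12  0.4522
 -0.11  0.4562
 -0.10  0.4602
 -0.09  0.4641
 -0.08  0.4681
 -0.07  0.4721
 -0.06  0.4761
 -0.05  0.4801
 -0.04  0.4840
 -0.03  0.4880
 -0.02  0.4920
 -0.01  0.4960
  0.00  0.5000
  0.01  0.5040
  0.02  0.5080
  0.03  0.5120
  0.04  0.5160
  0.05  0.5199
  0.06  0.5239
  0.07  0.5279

σ√T = 0.48 × 0.5000 = 0.2400
d₁ = [ln(355/350) + (0.023 + ½·0.48²)·0.25] / (σ√T) = (0.0142 + 0.0345) / 0.2400 = 0.2031 ≈ 0.20
d₂ = 0.2031 − 0.2400 = -0.0369 ≈ -0.04
exp(−rT) = exp(−0.023·0.25) = 0.9943
N(−d₂) = N(0.04) = 0.5160;  N(−d₁) = N(-0.20) = 0.4207
P = 350·0.9943·0.5160 − 355·0.4207 = 179.5706 − 149.3485 = 30.2221

€30.22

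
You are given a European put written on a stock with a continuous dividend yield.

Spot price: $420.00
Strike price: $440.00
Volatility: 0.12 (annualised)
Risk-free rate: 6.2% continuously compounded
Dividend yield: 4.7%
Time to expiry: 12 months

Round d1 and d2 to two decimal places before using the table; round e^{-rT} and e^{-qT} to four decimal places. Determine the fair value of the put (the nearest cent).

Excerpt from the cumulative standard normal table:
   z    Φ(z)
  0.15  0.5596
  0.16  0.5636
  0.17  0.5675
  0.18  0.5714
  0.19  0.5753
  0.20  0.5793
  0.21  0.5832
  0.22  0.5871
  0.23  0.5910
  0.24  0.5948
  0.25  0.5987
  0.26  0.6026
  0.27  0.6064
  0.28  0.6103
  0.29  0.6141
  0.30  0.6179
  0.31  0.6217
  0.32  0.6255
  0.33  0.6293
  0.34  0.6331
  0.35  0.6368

σ√T = 0.12 × 1.0000 = 0.1200
d₁ = [ln(420/440) + (0.062 − 0.047 + ½·0.12²)·1] / (σ√T) = (-0.0465 + 0.0222) / 0.1200 = -0.2027 ≈ -0.20
d₂ = -0.2027 − 0.1200 = -0.3227 ≈ -0.32
exp(−qT) = exp(−0.047·1) = 0.9541;  exp(−rT) = exp(−0.062·1) = 0.9399
N(−d₂) = N(0.32) = 0.6255;  N(−d₁) = N(0.20) = 0.5793
P = 440·0.9399·0.6255 − 420·0.9541·0.5793 = 258.6793 − 232.1383 = 26.5410

$26.54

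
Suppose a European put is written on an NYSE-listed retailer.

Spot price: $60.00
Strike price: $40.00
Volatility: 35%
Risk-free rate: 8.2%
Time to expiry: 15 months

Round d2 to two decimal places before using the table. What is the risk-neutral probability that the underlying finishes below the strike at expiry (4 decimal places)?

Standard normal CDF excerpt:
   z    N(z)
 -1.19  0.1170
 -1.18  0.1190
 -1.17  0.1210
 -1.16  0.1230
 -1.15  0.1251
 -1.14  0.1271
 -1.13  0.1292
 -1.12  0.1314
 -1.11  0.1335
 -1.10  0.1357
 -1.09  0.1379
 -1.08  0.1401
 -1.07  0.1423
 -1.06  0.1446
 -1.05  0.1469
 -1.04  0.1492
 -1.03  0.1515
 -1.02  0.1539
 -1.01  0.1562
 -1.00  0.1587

0.1357

σ√T = 0.35 × 1.1180 = 0.3913
d₁ = [ln(60/40) + (0.082 + 0.35²/2)·1.25] / 0.3913 = [0.4055 + 0.1791] / 0.3913 = 1.4938 which rounds to 1.49
d₂ = d₁ − σ√T = 1.4938 − 0.3913 = 1.1025 which rounds to 1.10
Risk-neutral Pr[S_T < K] = N(−d₂) = N(-1.10) = 0.1357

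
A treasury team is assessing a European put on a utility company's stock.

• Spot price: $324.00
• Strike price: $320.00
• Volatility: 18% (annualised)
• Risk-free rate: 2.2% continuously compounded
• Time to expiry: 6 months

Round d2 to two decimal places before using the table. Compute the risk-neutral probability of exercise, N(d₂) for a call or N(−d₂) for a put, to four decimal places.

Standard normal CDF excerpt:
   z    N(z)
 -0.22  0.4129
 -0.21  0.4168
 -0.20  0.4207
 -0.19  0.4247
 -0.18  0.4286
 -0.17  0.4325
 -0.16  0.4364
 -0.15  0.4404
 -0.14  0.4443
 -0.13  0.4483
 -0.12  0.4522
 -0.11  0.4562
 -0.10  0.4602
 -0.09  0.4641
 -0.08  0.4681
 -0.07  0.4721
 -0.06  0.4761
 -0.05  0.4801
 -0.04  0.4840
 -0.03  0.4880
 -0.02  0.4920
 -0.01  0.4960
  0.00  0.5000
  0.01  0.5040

0.4522

σ√T = 0.18·√0.5 = 0.1273
d₁ = [ln(324/320) + (0.022 + ½·0.18²)·0.5] / (σ√T) = (0.0124 + 0.0191) / 0.1273 = 0.2477 ≈ 0.25
d₂ = 0.2477 − 0.1273 = 0.1204 ≈ 0.12
Risk-neutral Pr[S_T < K] = N(−d₂) = N(-0.12) = 0.4522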